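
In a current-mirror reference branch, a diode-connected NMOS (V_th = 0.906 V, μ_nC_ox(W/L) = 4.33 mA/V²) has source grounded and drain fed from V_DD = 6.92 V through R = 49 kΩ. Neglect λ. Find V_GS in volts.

With gate tied to drain, V_GS = V_DS ≥ V_GS − V_th, so the device is in saturation.
KCL at the drain: ½ k_n (V_GS − V_th)² = (V_DD − V_GS)/R.
Let x = V_GS − 0.906. Then 106 x² + x − 6.014 = 0, giving x = 0.233 V (positive root), so V_GS = 1.14 V.
I_D = (V_DD − V_GS)/R = (6.92 − 1.14) / 49 = 0.118 mA.

V_GS = 1.14 V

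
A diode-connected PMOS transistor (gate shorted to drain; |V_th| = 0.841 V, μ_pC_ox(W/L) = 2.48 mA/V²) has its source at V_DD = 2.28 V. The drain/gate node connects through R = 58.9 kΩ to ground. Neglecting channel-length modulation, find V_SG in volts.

With gate tied to drain, V_SG = V_SD ≥ V_SG − |V_th|, so the device is in saturation.
KCL at the drain: ½ k_p (V_SG − |V_th|)² = (V_DD − V_SG)/R.
Let x = V_SG − 0.841. Then 73 x² + x − 1.439 = 0, giving x = 0.134 V (positive root), so V_SG = 0.975 V.
I_D = (V_DD − V_SG)/R = (2.28 − 0.975) / 58.9 = 0.0222 mA.

V_SG = 0.975 V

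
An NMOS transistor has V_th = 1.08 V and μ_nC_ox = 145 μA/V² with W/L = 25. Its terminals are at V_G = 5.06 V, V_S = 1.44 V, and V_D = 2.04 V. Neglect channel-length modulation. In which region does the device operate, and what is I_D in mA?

V_GS = V_G − V_S = 5.06 − 1.44 = 3.62 V; V_DS = V_D − V_S = 2.04 − 1.44 = 0.6 V.
k_n = μ_nC_ox · (W/L) = 3.625 mA/V².
V_ov = V_GS − V_th = 3.62 − 1.08 = 2.54 V.
Since V_DS = 0.6 V < V_ov = 2.54 V, the device is in the triode region.
I_D = k_n [V_ov · V_DS − ½ V_DS²] = 3.625 × [2.54 × 0.6 − 0.5 × 0.6²] = 4.87 mA.

Triode; I_D = 4.87 mA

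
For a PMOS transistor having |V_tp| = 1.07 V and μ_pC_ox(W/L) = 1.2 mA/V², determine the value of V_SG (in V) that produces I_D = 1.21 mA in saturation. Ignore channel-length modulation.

V_SG = 2.49 V

In saturation I_D = ½ k_p (V_SG − |V_tp|)², so V_SG − |V_tp| = √(2 I_D / k_p) = √(2 × 1.21 / 1.2) = 1.42 V.
V_SG = 1.07 + 1.42 = 2.49 V.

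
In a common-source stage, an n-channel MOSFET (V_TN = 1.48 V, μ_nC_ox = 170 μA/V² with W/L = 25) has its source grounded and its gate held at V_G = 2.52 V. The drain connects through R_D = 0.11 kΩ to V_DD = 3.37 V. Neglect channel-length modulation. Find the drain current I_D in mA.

V_GS = V_G = 2.52 V, so V_ov = 2.52 − 1.48 = 1.04 V.
k_n = μ_nC_ox · (W/L) = 4.25 mA/V².
Assume saturation: I_D = ½ k_n V_ov² = 0.5 × 4.25 × 1.04² = 2.3 mA, giving V_DS = V_DD − I_D R_D = 3.37 − 2.3 × 0.11 = 3.12 V.
V_DS = 3.12 V ≥ V_ov = 1.04 V, confirming saturation.

I_D = 2.30 mA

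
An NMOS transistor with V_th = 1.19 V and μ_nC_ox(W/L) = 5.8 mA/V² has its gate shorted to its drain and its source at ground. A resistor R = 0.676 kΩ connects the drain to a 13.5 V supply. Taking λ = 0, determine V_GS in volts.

V_GS = 3.45 V

With gate tied to drain, V_GS = V_DS ≥ V_GS − V_th, so the device is in saturation.
KCL at the drain: ½ k_n (V_GS − V_th)² = (V_DD − V_GS)/R.
Let x = V_GS − 1.19. Then 1.96 x² + x − 12.31 = 0, giving x = 2.26 V (positive root), so V_GS = 3.45 V.
I_D = (V_DD − V_GS)/R = (13.5 − 3.45) / 0.676 = 14.9 mA.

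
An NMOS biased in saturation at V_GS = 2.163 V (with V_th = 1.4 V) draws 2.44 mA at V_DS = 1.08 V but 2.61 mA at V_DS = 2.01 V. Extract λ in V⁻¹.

With V_GS fixed, I_D ∝ (1 + λ V_DS) in saturation, so I_D2/I_D1 = (1 + λ V_DS2)/(1 + λ V_DS1).
2.61/2.44 = 1.07 = (1 + 2.01 λ)/(1 + 1.08 λ).
Solving: λ (I_D1 V_DS2 − I_D2 V_DS1) = I_D2 − I_D1, so λ = (2.61 − 2.44) / (2.44 × 2.01 − 2.61 × 1.08) = 0.17 / 2.09 = 0.0815 V⁻¹.

λ = 0.0815 V⁻¹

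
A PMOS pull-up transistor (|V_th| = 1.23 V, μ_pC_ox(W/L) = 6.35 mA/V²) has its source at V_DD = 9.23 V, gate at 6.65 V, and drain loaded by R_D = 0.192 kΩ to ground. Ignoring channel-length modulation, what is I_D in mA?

I_D = 5.79 mA

V_SG = V_DD − V_G = 9.23 − 6.65 = 2.58 V, so V_ov = 2.58 − 1.23 = 1.35 V.
Assume saturation: I_D = ½ k_p V_ov² = 0.5 × 6.35 × 1.35² = 5.79 mA, giving V_SD = V_DD − I_D R_D = 9.23 − 5.79 × 0.192 = 8.12 V.
V_SD = 8.12 V ≥ V_ov = 1.35 V, confirming saturation.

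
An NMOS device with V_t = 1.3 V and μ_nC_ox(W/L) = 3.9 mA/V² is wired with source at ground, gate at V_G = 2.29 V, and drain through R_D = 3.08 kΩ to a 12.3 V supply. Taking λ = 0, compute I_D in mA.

V_GS = V_G = 2.29 V, so V_ov = 2.29 − 1.3 = 0.99 V.
Assume saturation: I_D = ½ k_n V_ov² = 0.5 × 3.9 × 0.99² = 1.91 mA, giving V_DS = V_DD − I_D R_D = 12.3 − 1.91 × 3.08 = 6.41 V.
V_DS = 6.41 V ≥ V_ov = 0.99 V, confirming saturation.

I_D = 1.91 mA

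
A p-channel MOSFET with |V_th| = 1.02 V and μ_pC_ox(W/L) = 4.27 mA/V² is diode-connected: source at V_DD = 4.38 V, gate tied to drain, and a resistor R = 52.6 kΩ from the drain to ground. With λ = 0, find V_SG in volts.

With gate tied to drain, V_SG = V_SD ≥ V_SG − |V_th|, so the device is in saturation.
KCL at the drain: ½ k_p (V_SG − |V_th|)² = (V_DD − V_SG)/R.
Let x = V_SG − 1.02. Then 112 x² + x − 3.36 = 0, giving x = 0.169 V (positive root), so V_SG = 1.19 V.
I_D = (V_DD − V_SG)/R = (4.38 − 1.19) / 52.6 = 0.0607 mA.

V_SG = 1.19 V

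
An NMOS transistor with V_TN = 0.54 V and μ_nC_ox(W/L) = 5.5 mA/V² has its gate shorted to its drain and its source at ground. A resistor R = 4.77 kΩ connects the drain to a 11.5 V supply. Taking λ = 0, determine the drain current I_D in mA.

I_D = 2.11 mA

With gate tied to drain, V_GS = V_DS ≥ V_GS − V_TN, so the device is in saturation.
KCL at the drain: ½ k_n (V_GS − V_TN)² = (V_DD − V_GS)/R.
Let x = V_GS − 0.54. Then 13.1 x² + x − 10.96 = 0, giving x = 0.877 V (positive root), so V_GS = 1.42 V.
I_D = (V_DD − V_GS)/R = (11.5 − 1.42) / 4.77 = 2.11 mA.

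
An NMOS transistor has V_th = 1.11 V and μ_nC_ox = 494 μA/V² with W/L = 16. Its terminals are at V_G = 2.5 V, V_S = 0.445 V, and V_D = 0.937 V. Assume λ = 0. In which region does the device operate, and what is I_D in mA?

V_GS = V_G − V_S = 2.5 − 0.445 = 2.06 V; V_DS = V_D − V_S = 0.937 − 0.445 = 0.492 V.
k_n = μ_nC_ox · (W/L) = 7.904 mA/V².
V_ov = V_GS − V_th = 2.06 − 1.11 = 0.945 V.
Since V_DS = 0.492 V < V_ov = 0.945 V, the device is in the triode region.
I_D = k_n [V_ov · V_DS − ½ V_DS²] = 7.904 × [0.945 × 0.492 − 0.5 × 0.492²] = 2.72 mA.

Triode; I_D = 2.72 mA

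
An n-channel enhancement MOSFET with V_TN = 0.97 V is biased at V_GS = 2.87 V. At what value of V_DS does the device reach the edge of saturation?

V_DS,sat = 1.90 V

The boundary between triode and saturation is V_DS = V_GS − V_TN = V_ov.
V_ov = 2.87 − 0.97 = 1.9 V.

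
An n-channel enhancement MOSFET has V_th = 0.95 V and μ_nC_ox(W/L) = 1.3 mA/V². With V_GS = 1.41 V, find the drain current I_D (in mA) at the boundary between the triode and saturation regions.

At the boundary V_DS = V_ov = V_GS − V_th = 1.41 − 0.95 = 0.46 V.
I_D = ½ k_n V_ov² = 0.5 × 1.3 × 0.46² = 0.138 mA.

I_D = 0.138 mA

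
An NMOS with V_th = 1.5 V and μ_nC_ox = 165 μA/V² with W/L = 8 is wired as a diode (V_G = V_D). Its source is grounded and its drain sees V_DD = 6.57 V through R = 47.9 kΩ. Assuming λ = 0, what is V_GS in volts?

With gate tied to drain, V_GS = V_DS ≥ V_GS − V_th, so the device is in saturation.
k_n = μ_nC_ox · (W/L) = 1.32 mA/V².
KCL at the drain: ½ k_n (V_GS − V_th)² = (V_DD − V_GS)/R.
Let x = V_GS − 1.5. Then 31.6 x² + x − 5.07 = 0, giving x = 0.385 V (positive root), so V_GS = 1.88 V.
I_D = (V_DD − V_GS)/R = (6.57 − 1.88) / 47.9 = 0.0978 mA.

V_GS = 1.88 V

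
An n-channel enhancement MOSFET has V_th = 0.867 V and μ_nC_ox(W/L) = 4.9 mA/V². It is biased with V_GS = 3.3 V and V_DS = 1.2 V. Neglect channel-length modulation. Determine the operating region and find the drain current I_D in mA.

V_ov = V_GS − V_th = 3.3 − 0.867 = 2.43 V.
Since V_DS = 1.2 V < V_ov = 2.43 V, the device is in the triode region.
I_D = k_n [V_ov · V_DS − ½ V_DS²] = 4.9 × [2.43 × 1.2 − 0.5 × 1.2²] = 10.8 mA.

Triode; I_D = 10.8 mA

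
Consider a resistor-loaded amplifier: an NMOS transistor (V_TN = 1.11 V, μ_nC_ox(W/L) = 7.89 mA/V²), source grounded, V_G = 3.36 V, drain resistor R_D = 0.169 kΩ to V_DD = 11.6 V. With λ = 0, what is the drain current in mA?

I_D = 20.0 mA

V_GS = V_G = 3.36 V, so V_ov = 3.36 − 1.11 = 2.25 V.
Assume saturation: I_D = ½ k_n V_ov² = 0.5 × 7.89 × 2.25² = 20 mA, giving V_DS = V_DD − I_D R_D = 11.6 − 20 × 0.169 = 8.22 V.
V_DS = 8.22 V ≥ V_ov = 2.25 V, confirming saturation.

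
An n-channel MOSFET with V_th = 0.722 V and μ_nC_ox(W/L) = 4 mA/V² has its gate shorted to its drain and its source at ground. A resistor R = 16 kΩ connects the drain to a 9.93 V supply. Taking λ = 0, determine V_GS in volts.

With gate tied to drain, V_GS = V_DS ≥ V_GS − V_th, so the device is in saturation.
KCL at the drain: ½ k_n (V_GS − V_th)² = (V_DD − V_GS)/R.
Let x = V_GS − 0.722. Then 32 x² + x − 9.208 = 0, giving x = 0.521 V (positive root), so V_GS = 1.24 V.
I_D = (V_DD − V_GS)/R = (9.93 − 1.24) / 16 = 0.543 mA.

V_GS = 1.24 V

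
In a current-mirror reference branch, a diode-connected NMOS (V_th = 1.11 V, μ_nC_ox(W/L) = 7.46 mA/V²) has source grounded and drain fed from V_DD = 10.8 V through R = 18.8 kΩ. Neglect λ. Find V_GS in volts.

With gate tied to drain, V_GS = V_DS ≥ V_GS − V_th, so the device is in saturation.
KCL at the drain: ½ k_n (V_GS − V_th)² = (V_DD − V_GS)/R.
Let x = V_GS − 1.11. Then 70.1 x² + x − 9.69 = 0, giving x = 0.365 V (positive root), so V_GS = 1.47 V.
I_D = (V_DD − V_GS)/R = (10.8 − 1.47) / 18.8 = 0.496 mA.

V_GS = 1.47 V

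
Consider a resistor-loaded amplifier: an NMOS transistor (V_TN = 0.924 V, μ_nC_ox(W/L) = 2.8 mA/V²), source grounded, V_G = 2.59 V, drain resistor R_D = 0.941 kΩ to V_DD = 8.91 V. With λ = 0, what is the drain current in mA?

V_GS = V_G = 2.59 V, so V_ov = 2.59 − 0.924 = 1.67 V.
Assume saturation: I_D = ½ k_n V_ov² = 0.5 × 2.8 × 1.67² = 3.89 mA, giving V_DS = V_DD − I_D R_D = 8.91 − 3.89 × 0.941 = 5.25 V.
V_DS = 5.25 V ≥ V_ov = 1.67 V, confirming saturation.

I_D = 3.89 mA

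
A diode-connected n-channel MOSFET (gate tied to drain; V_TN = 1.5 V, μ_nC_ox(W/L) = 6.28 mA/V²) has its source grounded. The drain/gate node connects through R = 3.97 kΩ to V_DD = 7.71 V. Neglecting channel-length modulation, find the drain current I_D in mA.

With gate tied to drain, V_GS = V_DS ≥ V_GS − V_TN, so the device is in saturation.
KCL at the drain: ½ k_n (V_GS − V_TN)² = (V_DD − V_GS)/R.
Let x = V_GS − 1.5. Then 12.5 x² + x − 6.21 = 0, giving x = 0.667 V (positive root), so V_GS = 2.17 V.
I_D = (V_DD − V_GS)/R = (7.71 − 2.17) / 3.97 = 1.4 mA.

I_D = 1.40 mA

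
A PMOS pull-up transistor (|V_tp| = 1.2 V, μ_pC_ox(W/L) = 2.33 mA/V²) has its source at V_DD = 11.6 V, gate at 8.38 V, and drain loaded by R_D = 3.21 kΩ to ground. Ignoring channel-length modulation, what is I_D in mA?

V_SG = V_DD − V_G = 11.6 − 8.38 = 3.22 V, so V_ov = 3.22 − 1.2 = 2.02 V.
Assume saturation: I_D = ½ k_p V_ov² = 0.5 × 2.33 × 2.02² = 4.75 mA, giving V_SD = V_DD − I_D R_D = 11.6 − 4.75 × 3.21 = -3.66 V.
But -3.66 V < V_ov = 2.02 V, so the device is actually in triode.
In triode I_D = k_p[V_ov V_SD − ½ V_SD²] and I_D = (V_DD − V_SD)/R_D. Equating: 3.74 V_SD² − 16.11 V_SD + 11.6 = 0, giving V_SD = 0.914 V (the root below V_ov).
I_D = (11.6 − 0.914) / 3.21 = 3.33 mA.

I_D = 3.33 mA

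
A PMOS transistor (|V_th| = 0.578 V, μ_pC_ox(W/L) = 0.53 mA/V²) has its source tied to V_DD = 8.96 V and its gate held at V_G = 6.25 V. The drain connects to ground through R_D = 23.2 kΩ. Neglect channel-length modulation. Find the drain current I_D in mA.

V_SG = V_DD − V_G = 8.96 − 6.25 = 2.71 V, so V_ov = 2.71 − 0.578 = 2.13 V.
Assume saturation: I_D = ½ k_p V_ov² = 0.5 × 0.53 × 2.13² = 1.2 mA, giving V_SD = V_DD − I_D R_D = 8.96 − 1.2 × 23.2 = -19 V.
But -19 V < V_ov = 2.13 V, so the device is actually in triode.
In triode I_D = k_p[V_ov V_SD − ½ V_SD²] and I_D = (V_DD − V_SD)/R_D. Equating: 6.15 V_SD² − 27.22 V_SD + 8.96 = 0, giving V_SD = 0.358 V (the root below V_ov).
I_D = (8.96 − 0.358) / 23.2 = 0.371 mA.

I_D = 0.371 mA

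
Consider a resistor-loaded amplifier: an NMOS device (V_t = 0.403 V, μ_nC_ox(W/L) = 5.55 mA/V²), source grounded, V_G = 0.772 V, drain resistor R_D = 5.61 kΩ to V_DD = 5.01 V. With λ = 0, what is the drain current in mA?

I_D = 0.378 mA

V_GS = V_G = 0.772 V, so V_ov = 0.772 − 0.403 = 0.369 V.
Assume saturation: I_D = ½ k_n V_ov² = 0.5 × 5.55 × 0.369² = 0.378 mA, giving V_DS = V_DD − I_D R_D = 5.01 − 0.378 × 5.61 = 2.89 V.
V_DS = 2.89 V ≥ V_ov = 0.369 V, confirming saturation.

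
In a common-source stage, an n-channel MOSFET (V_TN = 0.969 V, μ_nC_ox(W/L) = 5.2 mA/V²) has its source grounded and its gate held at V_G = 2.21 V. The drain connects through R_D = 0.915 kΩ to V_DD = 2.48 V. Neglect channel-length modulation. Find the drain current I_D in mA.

I_D = 2.25 mA

V_GS = V_G = 2.21 V, so V_ov = 2.21 − 0.969 = 1.24 V.
Assume saturation: I_D = ½ k_n V_ov² = 0.5 × 5.2 × 1.24² = 4 mA, giving V_DS = V_DD − I_D R_D = 2.48 − 4 × 0.915 = -1.18 V.
But -1.18 V < V_ov = 1.24 V, so the device is actually in triode.
In triode I_D = k_n[V_ov V_DS − ½ V_DS²] and I_D = (V_DD − V_DS)/R_D. Equating: 2.38 V_DS² − 6.905 V_DS + 2.48 = 0, giving V_DS = 0.42 V (the root below V_ov).
I_D = (2.48 − 0.42) / 0.915 = 2.25 mA.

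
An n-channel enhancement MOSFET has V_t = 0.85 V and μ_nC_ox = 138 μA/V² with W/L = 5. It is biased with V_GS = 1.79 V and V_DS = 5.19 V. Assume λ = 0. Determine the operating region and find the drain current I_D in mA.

Saturation; I_D = 0.305 mA

k_n = μ_nC_ox · (W/L) = 0.69 mA/V².
V_ov = V_GS − V_t = 1.79 − 0.85 = 0.94 V.
Since V_DS = 5.19 V ≥ V_ov = 0.94 V, the device is in saturation.
I_D = ½ k_n V_ov² = 0.5 × 0.69 × 0.94² = 0.305 mA.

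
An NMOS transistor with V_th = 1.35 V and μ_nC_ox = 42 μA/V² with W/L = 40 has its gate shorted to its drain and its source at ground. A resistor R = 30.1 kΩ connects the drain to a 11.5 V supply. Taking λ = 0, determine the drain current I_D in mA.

I_D = 0.317 mA

With gate tied to drain, V_GS = V_DS ≥ V_GS − V_th, so the device is in saturation.
k_n = μ_nC_ox · (W/L) = 1.68 mA/V².
KCL at the drain: ½ k_n (V_GS − V_th)² = (V_DD − V_GS)/R.
Let x = V_GS − 1.35. Then 25.3 x² + x − 10.15 = 0, giving x = 0.614 V (positive root), so V_GS = 1.96 V.
I_D = (V_DD − V_GS)/R = (11.5 − 1.96) / 30.1 = 0.317 mA.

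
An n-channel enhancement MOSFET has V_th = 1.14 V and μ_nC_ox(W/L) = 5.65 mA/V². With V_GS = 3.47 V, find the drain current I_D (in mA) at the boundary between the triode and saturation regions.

At the boundary V_DS = V_ov = V_GS − V_th = 3.47 − 1.14 = 2.33 V.
I_D = ½ k_n V_ov² = 0.5 × 5.65 × 2.33² = 15.3 mA.

I_D = 15.3 mA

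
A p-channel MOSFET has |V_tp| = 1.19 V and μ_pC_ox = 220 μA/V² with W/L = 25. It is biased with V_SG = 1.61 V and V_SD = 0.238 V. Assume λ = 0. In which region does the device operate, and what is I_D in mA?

Triode; I_D = 0.394 mA

k_p = μ_pC_ox · (W/L) = 5.5 mA/V².
V_ov = V_SG − |V_tp| = 1.61 − 1.19 = 0.42 V.
Since V_SD = 0.238 V < V_ov = 0.42 V, the device is in the triode region.
I_D = k_p [V_ov · V_SD − ½ V_SD²] = 5.5 × [0.42 × 0.238 − 0.5 × 0.238²] = 0.394 mA.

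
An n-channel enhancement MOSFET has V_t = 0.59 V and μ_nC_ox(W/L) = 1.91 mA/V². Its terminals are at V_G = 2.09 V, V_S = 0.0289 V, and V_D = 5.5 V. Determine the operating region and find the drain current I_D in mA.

V_GS = V_G − V_S = 2.09 − 0.0289 = 2.06 V; V_DS = V_D − V_S = 5.5 − 0.0289 = 5.47 V.
V_ov = V_GS − V_t = 2.06 − 0.59 = 1.47 V.
Since V_DS = 5.47 V ≥ V_ov = 1.47 V, the device is in saturation.
I_D = ½ k_n V_ov² = 0.5 × 1.91 × 1.47² = 2.07 mA.

Saturation; I_D = 2.07 mA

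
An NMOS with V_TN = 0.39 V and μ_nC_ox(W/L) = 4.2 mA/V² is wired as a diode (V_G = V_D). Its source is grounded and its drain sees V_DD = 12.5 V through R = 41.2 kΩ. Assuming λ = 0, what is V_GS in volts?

With gate tied to drain, V_GS = V_DS ≥ V_GS − V_TN, so the device is in saturation.
KCL at the drain: ½ k_n (V_GS − V_TN)² = (V_DD − V_GS)/R.
Let x = V_GS − 0.39. Then 86.5 x² + x − 12.11 = 0, giving x = 0.368 V (positive root), so V_GS = 0.758 V.
I_D = (V_DD − V_GS)/R = (12.5 − 0.758) / 41.2 = 0.285 mA.

V_GS = 0.758 V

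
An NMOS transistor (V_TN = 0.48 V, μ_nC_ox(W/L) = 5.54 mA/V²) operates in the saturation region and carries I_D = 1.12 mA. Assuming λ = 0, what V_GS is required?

In saturation I_D = ½ k_n (V_GS − V_TN)², so V_GS − V_TN = √(2 I_D / k_n) = √(2 × 1.12 / 5.54) = 0.636 V.
V_GS = 0.48 + 0.636 = 1.12 V.

V_GS = 1.12 V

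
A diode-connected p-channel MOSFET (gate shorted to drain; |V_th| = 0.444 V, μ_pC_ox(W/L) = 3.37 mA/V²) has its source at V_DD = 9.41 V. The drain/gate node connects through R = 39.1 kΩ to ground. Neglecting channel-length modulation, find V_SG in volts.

With gate tied to drain, V_SG = V_SD ≥ V_SG − |V_th|, so the device is in saturation.
KCL at the drain: ½ k_p (V_SG − |V_th|)² = (V_DD − V_SG)/R.
Let x = V_SG − 0.444. Then 65.9 x² + x − 8.966 = 0, giving x = 0.361 V (positive root), so V_SG = 0.805 V.
I_D = (V_DD − V_SG)/R = (9.41 − 0.805) / 39.1 = 0.22 mA.

V_SG = 0.805 V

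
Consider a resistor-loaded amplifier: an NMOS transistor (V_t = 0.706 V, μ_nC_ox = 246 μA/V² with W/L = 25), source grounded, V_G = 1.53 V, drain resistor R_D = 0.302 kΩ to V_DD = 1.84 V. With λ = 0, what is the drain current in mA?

I_D = 2.09 mA

V_GS = V_G = 1.53 V, so V_ov = 1.53 − 0.706 = 0.824 V.
k_n = μ_nC_ox · (W/L) = 6.15 mA/V².
Assume saturation: I_D = ½ k_n V_ov² = 0.5 × 6.15 × 0.824² = 2.09 mA, giving V_DS = V_DD − I_D R_D = 1.84 − 2.09 × 0.302 = 1.21 V.
V_DS = 1.21 V ≥ V_ov = 0.824 V, confirming saturation.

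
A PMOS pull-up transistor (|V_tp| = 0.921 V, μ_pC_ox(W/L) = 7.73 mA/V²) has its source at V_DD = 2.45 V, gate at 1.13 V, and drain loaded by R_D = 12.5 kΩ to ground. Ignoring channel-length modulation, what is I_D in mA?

I_D = 0.191 mA

V_SG = V_DD − V_G = 2.45 − 1.13 = 1.32 V, so V_ov = 1.32 − 0.921 = 0.399 V.
Assume saturation: I_D = ½ k_p V_ov² = 0.5 × 7.73 × 0.399² = 0.615 mA, giving V_SD = V_DD − I_D R_D = 2.45 − 0.615 × 12.5 = -5.24 V.
But -5.24 V < V_ov = 0.399 V, so the device is actually in triode.
In triode I_D = k_p[V_ov V_SD − ½ V_SD²] and I_D = (V_DD − V_SD)/R_D. Equating: 48.3 V_SD² − 39.55 V_SD + 2.45 = 0, giving V_SD = 0.0675 V (the root below V_ov).
I_D = (2.45 − 0.0675) / 12.5 = 0.191 mA.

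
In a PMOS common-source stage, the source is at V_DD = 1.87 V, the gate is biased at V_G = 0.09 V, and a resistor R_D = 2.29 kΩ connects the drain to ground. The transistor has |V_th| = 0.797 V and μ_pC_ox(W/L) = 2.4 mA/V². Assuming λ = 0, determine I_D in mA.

I_D = 0.667 mA

V_SG = V_DD − V_G = 1.87 − 0.09 = 1.78 V, so V_ov = 1.78 − 0.797 = 0.983 V.
Assume saturation: I_D = ½ k_p V_ov² = 0.5 × 2.4 × 0.983² = 1.16 mA, giving V_SD = V_DD − I_D R_D = 1.87 − 1.16 × 2.29 = -0.785 V.
But -0.785 V < V_ov = 0.983 V, so the device is actually in triode.
In triode I_D = k_p[V_ov V_SD − ½ V_SD²] and I_D = (V_DD − V_SD)/R_D. Equating: 2.75 V_SD² − 6.403 V_SD + 1.87 = 0, giving V_SD = 0.342 V (the root below V_ov).
I_D = (1.87 − 0.342) / 2.29 = 0.667 mA.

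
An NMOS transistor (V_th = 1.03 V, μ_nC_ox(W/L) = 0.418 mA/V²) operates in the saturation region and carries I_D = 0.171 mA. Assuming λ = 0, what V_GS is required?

In saturation I_D = ½ k_n (V_GS − V_th)², so V_GS − V_th = √(2 I_D / k_n) = √(2 × 0.171 / 0.418) = 0.905 V.
V_GS = 1.03 + 0.905 = 1.93 V.

V_GS = 1.93 V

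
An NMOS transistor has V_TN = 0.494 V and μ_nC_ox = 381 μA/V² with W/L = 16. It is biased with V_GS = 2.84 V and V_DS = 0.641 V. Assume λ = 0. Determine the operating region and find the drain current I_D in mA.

k_n = μ_nC_ox · (W/L) = 6.096 mA/V².
V_ov = V_GS − V_TN = 2.84 − 0.494 = 2.35 V.
Since V_DS = 0.641 V < V_ov = 2.35 V, the device is in the triode region.
I_D = k_n [V_ov · V_DS − ½ V_DS²] = 6.096 × [2.35 × 0.641 − 0.5 × 0.641²] = 7.91 mA.

Triode; I_D = 7.91 mA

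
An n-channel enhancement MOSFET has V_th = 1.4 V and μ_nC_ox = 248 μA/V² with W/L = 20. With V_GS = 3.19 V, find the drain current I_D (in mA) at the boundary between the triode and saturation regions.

I_D = 7.95 mA

At the boundary V_DS = V_ov = V_GS − V_th = 3.19 − 1.4 = 1.79 V.
k_n = μ_nC_ox · (W/L) = 4.96 mA/V².
I_D = ½ k_n V_ov² = 0.5 × 4.96 × 1.79² = 7.95 mA.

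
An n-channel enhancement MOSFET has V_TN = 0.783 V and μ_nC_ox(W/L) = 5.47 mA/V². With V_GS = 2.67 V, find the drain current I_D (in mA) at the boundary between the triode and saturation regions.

At the boundary V_DS = V_ov = V_GS − V_TN = 2.67 − 0.783 = 1.89 V.
I_D = ½ k_n V_ov² = 0.5 × 5.47 × 1.89² = 9.74 mA.

I_D = 9.74 mA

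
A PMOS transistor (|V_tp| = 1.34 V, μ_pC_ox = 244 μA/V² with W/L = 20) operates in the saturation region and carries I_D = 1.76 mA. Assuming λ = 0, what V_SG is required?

k_p = μ_pC_ox · (W/L) = 4.88 mA/V².
In saturation I_D = ½ k_p (V_SG − |V_tp|)², so V_SG − |V_tp| = √(2 I_D / k_p) = √(2 × 1.76 / 4.88) = 0.849 V.
V_SG = 1.34 + 0.849 = 2.19 V.

V_SG = 2.19 V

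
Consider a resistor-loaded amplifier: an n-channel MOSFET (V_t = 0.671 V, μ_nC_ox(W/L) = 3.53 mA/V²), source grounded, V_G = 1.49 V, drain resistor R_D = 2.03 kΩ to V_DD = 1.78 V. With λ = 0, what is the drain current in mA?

I_D = 0.725 mA

V_GS = V_G = 1.49 V, so V_ov = 1.49 − 0.671 = 0.819 V.
Assume saturation: I_D = ½ k_n V_ov² = 0.5 × 3.53 × 0.819² = 1.18 mA, giving V_DS = V_DD − I_D R_D = 1.78 − 1.18 × 2.03 = -0.623 V.
But -0.623 V < V_ov = 0.819 V, so the device is actually in triode.
In triode I_D = k_n[V_ov V_DS − ½ V_DS²] and I_D = (V_DD − V_DS)/R_D. Equating: 3.58 V_DS² − 6.869 V_DS + 1.78 = 0, giving V_DS = 0.309 V (the root below V_ov).
I_D = (1.78 − 0.309) / 2.03 = 0.725 mA.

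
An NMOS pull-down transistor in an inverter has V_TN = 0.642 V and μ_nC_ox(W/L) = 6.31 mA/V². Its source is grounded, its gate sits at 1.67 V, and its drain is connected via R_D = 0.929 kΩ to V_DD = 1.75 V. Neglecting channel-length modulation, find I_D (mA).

V_GS = V_G = 1.67 V, so V_ov = 1.67 − 0.642 = 1.03 V.
Assume saturation: I_D = ½ k_n V_ov² = 0.5 × 6.31 × 1.03² = 3.33 mA, giving V_DS = V_DD − I_D R_D = 1.75 − 3.33 × 0.929 = -1.35 V.
But -1.35 V < V_ov = 1.03 V, so the device is actually in triode.
In triode I_D = k_n[V_ov V_DS − ½ V_DS²] and I_D = (V_DD − V_DS)/R_D. Equating: 2.93 V_DS² − 7.026 V_DS + 1.75 = 0, giving V_DS = 0.282 V (the root below V_ov).
I_D = (1.75 − 0.282) / 0.929 = 1.58 mA.

I_D = 1.58 mA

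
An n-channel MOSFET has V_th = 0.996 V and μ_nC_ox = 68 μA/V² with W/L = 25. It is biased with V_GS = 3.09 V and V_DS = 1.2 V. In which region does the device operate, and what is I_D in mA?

k_n = μ_nC_ox · (W/L) = 1.7 mA/V².
V_ov = V_GS − V_th = 3.09 − 0.996 = 2.09 V.
Since V_DS = 1.2 V < V_ov = 2.09 V, the device is in the triode region.
I_D = k_n [V_ov · V_DS − ½ V_DS²] = 1.7 × [2.09 × 1.2 − 0.5 × 1.2²] = 3.05 mA.

Triode; I_D = 3.05 mA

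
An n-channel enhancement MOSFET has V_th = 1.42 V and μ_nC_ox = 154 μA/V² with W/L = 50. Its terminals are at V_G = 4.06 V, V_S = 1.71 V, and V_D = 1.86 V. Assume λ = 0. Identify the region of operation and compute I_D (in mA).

V_GS = V_G − V_S = 4.06 − 1.71 = 2.35 V; V_DS = V_D − V_S = 1.86 − 1.71 = 0.15 V.
k_n = μ_nC_ox · (W/L) = 7.7 mA/V².
V_ov = V_GS − V_th = 2.35 − 1.42 = 0.93 V.
Since V_DS = 0.15 V < V_ov = 0.93 V, the device is in the triode region.
I_D = k_n [V_ov · V_DS − ½ V_DS²] = 7.7 × [0.93 × 0.15 − 0.5 × 0.15²] = 0.988 mA.

Triode; I_D = 0.988 mA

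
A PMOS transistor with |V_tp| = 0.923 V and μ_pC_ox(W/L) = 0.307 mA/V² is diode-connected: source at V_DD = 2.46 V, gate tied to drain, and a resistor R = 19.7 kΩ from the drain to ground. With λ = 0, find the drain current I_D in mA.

I_D = 0.0493 mA

With gate tied to drain, V_SG = V_SD ≥ V_SG − |V_tp|, so the device is in saturation.
KCL at the drain: ½ k_p (V_SG − |V_tp|)² = (V_DD − V_SG)/R.
Let x = V_SG − 0.923. Then 3.02 x² + x − 1.537 = 0, giving x = 0.567 V (positive root), so V_SG = 1.49 V.
I_D = (V_DD − V_SG)/R = (2.46 − 1.49) / 19.7 = 0.0493 mA.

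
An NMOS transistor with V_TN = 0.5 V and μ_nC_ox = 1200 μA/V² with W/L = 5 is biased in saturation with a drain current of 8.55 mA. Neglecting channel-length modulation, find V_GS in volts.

V_GS = 2.19 V

k_n = μ_nC_ox · (W/L) = 6 mA/V².
In saturation I_D = ½ k_n (V_GS − V_TN)², so V_GS − V_TN = √(2 I_D / k_n) = √(2 × 8.55 / 6) = 1.69 V.
V_GS = 0.5 + 1.69 = 2.19 V.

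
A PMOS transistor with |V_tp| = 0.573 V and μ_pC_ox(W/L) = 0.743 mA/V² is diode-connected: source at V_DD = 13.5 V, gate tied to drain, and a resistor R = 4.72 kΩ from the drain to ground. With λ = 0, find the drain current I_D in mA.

I_D = 2.22 mA

With gate tied to drain, V_SG = V_SD ≥ V_SG − |V_tp|, so the device is in saturation.
KCL at the drain: ½ k_p (V_SG − |V_tp|)² = (V_DD − V_SG)/R.
Let x = V_SG − 0.573. Then 1.75 x² + x − 12.93 = 0, giving x = 2.44 V (positive root), so V_SG = 3.02 V.
I_D = (V_DD − V_SG)/R = (13.5 − 3.02) / 4.72 = 2.22 mA.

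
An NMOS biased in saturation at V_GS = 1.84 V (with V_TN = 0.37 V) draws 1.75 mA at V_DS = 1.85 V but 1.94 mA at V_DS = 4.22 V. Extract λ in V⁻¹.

With V_GS fixed, I_D ∝ (1 + λ V_DS) in saturation, so I_D2/I_D1 = (1 + λ V_DS2)/(1 + λ V_DS1).
1.94/1.75 = 1.109 = (1 + 4.22 λ)/(1 + 1.85 λ).
Solving: λ (I_D1 V_DS2 − I_D2 V_DS1) = I_D2 − I_D1, so λ = (1.94 − 1.75) / (1.75 × 4.22 − 1.94 × 1.85) = 0.19 / 3.8 = 0.0501 V⁻¹.

λ = 0.0501 V⁻¹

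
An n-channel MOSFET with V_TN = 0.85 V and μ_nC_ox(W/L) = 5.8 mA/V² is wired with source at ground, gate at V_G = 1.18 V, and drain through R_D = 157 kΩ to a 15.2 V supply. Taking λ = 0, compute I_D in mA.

V_GS = V_G = 1.18 V, so V_ov = 1.18 − 0.85 = 0.33 V.
Assume saturation: I_D = ½ k_n V_ov² = 0.5 × 5.8 × 0.33² = 0.316 mA, giving V_DS = V_DD − I_D R_D = 15.2 − 0.316 × 157 = -34.4 V.
But -34.4 V < V_ov = 0.33 V, so the device is actually in triode.
In triode I_D = k_n[V_ov V_DS − ½ V_DS²] and I_D = (V_DD − V_DS)/R_D. Equating: 455 V_DS² − 301.5 V_DS + 15.2 = 0, giving V_DS = 0.055 V (the root below V_ov).
I_D = (15.2 − 0.055) / 157 = 0.0965 mA.

I_D = 0.0965 mA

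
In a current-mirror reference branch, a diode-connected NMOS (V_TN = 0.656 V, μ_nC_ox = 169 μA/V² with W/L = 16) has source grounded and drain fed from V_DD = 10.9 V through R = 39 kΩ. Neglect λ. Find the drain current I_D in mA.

I_D = 0.252 mA

With gate tied to drain, V_GS = V_DS ≥ V_GS − V_TN, so the device is in saturation.
k_n = μ_nC_ox · (W/L) = 2.704 mA/V².
KCL at the drain: ½ k_n (V_GS − V_TN)² = (V_DD − V_GS)/R.
Let x = V_GS − 0.656. Then 52.7 x² + x − 10.24 = 0, giving x = 0.431 V (positive root), so V_GS = 1.09 V.
I_D = (V_DD − V_GS)/R = (10.9 − 1.09) / 39 = 0.252 mA.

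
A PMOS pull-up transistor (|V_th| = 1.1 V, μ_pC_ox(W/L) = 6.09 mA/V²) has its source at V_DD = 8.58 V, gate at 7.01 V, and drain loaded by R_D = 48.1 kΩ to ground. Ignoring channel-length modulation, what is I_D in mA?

V_SG = V_DD − V_G = 8.58 − 7.01 = 1.57 V, so V_ov = 1.57 − 1.1 = 0.47 V.
Assume saturation: I_D = ½ k_p V_ov² = 0.5 × 6.09 × 0.47² = 0.673 mA, giving V_SD = V_DD − I_D R_D = 8.58 − 0.673 × 48.1 = -23.8 V.
But -23.8 V < V_ov = 0.47 V, so the device is actually in triode.
In triode I_D = k_p[V_ov V_SD − ½ V_SD²] and I_D = (V_DD − V_SD)/R_D. Equating: 146 V_SD² − 138.7 V_SD + 8.58 = 0, giving V_SD = 0.0665 V (the root below V_ov).
I_D = (8.58 − 0.0665) / 48.1 = 0.177 mA.

I_D = 0.177 mA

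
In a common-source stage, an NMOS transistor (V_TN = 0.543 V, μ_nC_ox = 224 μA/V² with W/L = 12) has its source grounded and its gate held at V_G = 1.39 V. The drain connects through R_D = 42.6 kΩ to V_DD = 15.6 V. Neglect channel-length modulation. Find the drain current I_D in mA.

I_D = 0.362 mA

V_GS = V_G = 1.39 V, so V_ov = 1.39 − 0.543 = 0.847 V.
k_n = μ_nC_ox · (W/L) = 2.688 mA/V².
Assume saturation: I_D = ½ k_n V_ov² = 0.5 × 2.688 × 0.847² = 0.964 mA, giving V_DS = V_DD − I_D R_D = 15.6 − 0.964 × 42.6 = -25.5 V.
But -25.5 V < V_ov = 0.847 V, so the device is actually in triode.
In triode I_D = k_n[V_ov V_DS − ½ V_DS²] and I_D = (V_DD − V_DS)/R_D. Equating: 57.3 V_DS² − 97.99 V_DS + 15.6 = 0, giving V_DS = 0.178 V (the root below V_ov).
I_D = (15.6 − 0.178) / 42.6 = 0.362 mA.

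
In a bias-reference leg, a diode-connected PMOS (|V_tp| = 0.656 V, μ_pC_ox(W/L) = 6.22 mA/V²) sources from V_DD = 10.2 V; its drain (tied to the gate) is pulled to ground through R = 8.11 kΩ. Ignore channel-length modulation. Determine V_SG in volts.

With gate tied to drain, V_SG = V_SD ≥ V_SG − |V_tp|, so the device is in saturation.
KCL at the drain: ½ k_p (V_SG − |V_tp|)² = (V_DD − V_SG)/R.
Let x = V_SG − 0.656. Then 25.2 x² + x − 9.544 = 0, giving x = 0.596 V (positive root), so V_SG = 1.25 V.
I_D = (V_DD − V_SG)/R = (10.2 − 1.25) / 8.11 = 1.1 mA.

V_SG = 1.25 V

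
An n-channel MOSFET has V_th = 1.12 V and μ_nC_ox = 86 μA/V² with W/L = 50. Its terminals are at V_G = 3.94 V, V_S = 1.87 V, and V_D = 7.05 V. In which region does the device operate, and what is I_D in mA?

V_GS = V_G − V_S = 3.94 − 1.87 = 2.07 V; V_DS = V_D − V_S = 7.05 − 1.87 = 5.18 V.
k_n = μ_nC_ox · (W/L) = 4.3 mA/V².
V_ov = V_GS − V_th = 2.07 − 1.12 = 0.95 V.
Since V_DS = 5.18 V ≥ V_ov = 0.95 V, the device is in saturation.
I_D = ½ k_n V_ov² = 0.5 × 4.3 × 0.95² = 1.94 mA.

Saturation; I_D = 1.94 mA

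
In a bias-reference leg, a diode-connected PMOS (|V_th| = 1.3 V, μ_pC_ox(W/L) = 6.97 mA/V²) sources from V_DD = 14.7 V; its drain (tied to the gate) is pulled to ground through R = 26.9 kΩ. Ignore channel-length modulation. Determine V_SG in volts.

With gate tied to drain, V_SG = V_SD ≥ V_SG − |V_th|, so the device is in saturation.
KCL at the drain: ½ k_p (V_SG − |V_th|)² = (V_DD − V_SG)/R.
Let x = V_SG − 1.3. Then 93.7 x² + x − 13.4 = 0, giving x = 0.373 V (positive root), so V_SG = 1.67 V.
I_D = (V_DD − V_SG)/R = (14.7 − 1.67) / 26.9 = 0.484 mA.

V_SG = 1.67 V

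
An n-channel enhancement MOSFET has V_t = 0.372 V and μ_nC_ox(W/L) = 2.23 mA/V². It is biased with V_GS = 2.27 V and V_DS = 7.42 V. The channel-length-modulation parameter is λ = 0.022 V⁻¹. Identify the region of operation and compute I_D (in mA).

Saturation; I_D = 4.67 mA

V_ov = V_GS − V_t = 2.27 − 0.372 = 1.9 V.
Since V_DS = 7.42 V ≥ V_ov = 1.9 V, the device is in saturation.
I_D = ½ k_n V_ov² (1 + λ V_DS) = 0.5 × 2.23 × 1.9² × (1 + 0.022 × 7.42) = 4.67 mA.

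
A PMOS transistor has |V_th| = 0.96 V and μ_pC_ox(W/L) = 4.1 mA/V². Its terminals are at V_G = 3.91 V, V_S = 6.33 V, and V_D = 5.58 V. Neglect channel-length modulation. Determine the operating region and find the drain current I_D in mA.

V_SG = V_S − V_G = 6.33 − 3.91 = 2.42 V; V_SD = V_S − V_D = 6.33 − 5.58 = 0.75 V.
V_ov = V_SG − |V_th| = 2.42 − 0.96 = 1.46 V.
Since V_SD = 0.75 V < V_ov = 1.46 V, the device is in the triode region.
I_D = k_p [V_ov · V_SD − ½ V_SD²] = 4.1 × [1.46 × 0.75 − 0.5 × 0.75²] = 3.34 mA.

Triode; I_D = 3.34 mA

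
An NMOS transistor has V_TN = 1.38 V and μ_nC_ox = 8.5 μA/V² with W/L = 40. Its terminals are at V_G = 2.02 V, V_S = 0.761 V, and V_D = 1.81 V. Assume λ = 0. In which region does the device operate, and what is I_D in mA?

V_GS = V_G − V_S = 2.02 − 0.761 = 1.26 V; V_DS = V_D − V_S = 1.81 − 0.761 = 1.05 V.
V_GS = 1.26 V < V_TN = 1.38 V, so the transistor is in cutoff.

Cutoff; I_D = 0 mA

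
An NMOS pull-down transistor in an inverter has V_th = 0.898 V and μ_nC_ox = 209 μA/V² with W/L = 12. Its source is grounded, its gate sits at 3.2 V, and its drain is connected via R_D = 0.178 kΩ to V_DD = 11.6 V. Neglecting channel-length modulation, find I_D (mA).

I_D = 6.65 mA

V_GS = V_G = 3.2 V, so V_ov = 3.2 − 0.898 = 2.3 V.
k_n = μ_nC_ox · (W/L) = 2.508 mA/V².
Assume saturation: I_D = ½ k_n V_ov² = 0.5 × 2.508 × 2.3² = 6.65 mA, giving V_DS = V_DD − I_D R_D = 11.6 − 6.65 × 0.178 = 10.4 V.
V_DS = 10.4 V ≥ V_ov = 2.3 V, confirming saturation.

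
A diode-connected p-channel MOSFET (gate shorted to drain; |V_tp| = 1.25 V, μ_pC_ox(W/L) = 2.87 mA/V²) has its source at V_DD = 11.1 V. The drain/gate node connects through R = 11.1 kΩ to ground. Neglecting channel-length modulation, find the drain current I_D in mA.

With gate tied to drain, V_SG = V_SD ≥ V_SG − |V_tp|, so the device is in saturation.
KCL at the drain: ½ k_p (V_SG − |V_tp|)² = (V_DD − V_SG)/R.
Let x = V_SG − 1.25. Then 15.9 x² + x − 9.85 = 0, giving x = 0.756 V (positive root), so V_SG = 2.01 V.
I_D = (V_DD − V_SG)/R = (11.1 − 2.01) / 11.1 = 0.819 mA.

I_D = 0.819 mA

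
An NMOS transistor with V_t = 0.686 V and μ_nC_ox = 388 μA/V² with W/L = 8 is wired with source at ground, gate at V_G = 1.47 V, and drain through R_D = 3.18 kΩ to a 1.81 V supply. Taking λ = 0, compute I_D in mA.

I_D = 0.494 mA

V_GS = V_G = 1.47 V, so V_ov = 1.47 − 0.686 = 0.784 V.
k_n = μ_nC_ox · (W/L) = 3.104 mA/V².
Assume saturation: I_D = ½ k_n V_ov² = 0.5 × 3.104 × 0.784² = 0.954 mA, giving V_DS = V_DD − I_D R_D = 1.81 − 0.954 × 3.18 = -1.22 V.
But -1.22 V < V_ov = 0.784 V, so the device is actually in triode.
In triode I_D = k_n[V_ov V_DS − ½ V_DS²] and I_D = (V_DD − V_DS)/R_D. Equating: 4.94 V_DS² − 8.739 V_DS + 1.81 = 0, giving V_DS = 0.24 V (the root below V_ov).
I_D = (1.81 − 0.24) / 3.18 = 0.494 mA.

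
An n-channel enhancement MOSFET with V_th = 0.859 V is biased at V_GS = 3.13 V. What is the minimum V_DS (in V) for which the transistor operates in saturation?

V_DS,sat = 2.27 V

The boundary between triode and saturation is V_DS = V_GS − V_th = V_ov.
V_ov = 3.13 − 0.859 = 2.27 V.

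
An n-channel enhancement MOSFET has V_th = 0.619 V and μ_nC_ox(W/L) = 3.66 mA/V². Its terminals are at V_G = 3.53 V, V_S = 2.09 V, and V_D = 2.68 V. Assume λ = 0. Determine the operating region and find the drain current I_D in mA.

Triode; I_D = 1.14 mA

V_GS = V_G − V_S = 3.53 − 2.09 = 1.44 V; V_DS = V_D − V_S = 2.68 − 2.09 = 0.59 V.
V_ov = V_GS − V_th = 1.44 − 0.619 = 0.821 V.
Since V_DS = 0.59 V < V_ov = 0.821 V, the device is in the triode region.
I_D = k_n [V_ov · V_DS − ½ V_DS²] = 3.66 × [0.821 × 0.59 − 0.5 × 0.59²] = 1.14 mA.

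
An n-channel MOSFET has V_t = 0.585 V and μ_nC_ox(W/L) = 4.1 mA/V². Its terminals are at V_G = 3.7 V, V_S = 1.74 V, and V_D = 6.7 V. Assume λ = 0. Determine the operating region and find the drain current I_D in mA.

Saturation; I_D = 3.88 mA

V_GS = V_G − V_S = 3.7 − 1.74 = 1.96 V; V_DS = V_D − V_S = 6.7 − 1.74 = 4.96 V.
V_ov = V_GS − V_t = 1.96 − 0.585 = 1.38 V.
Since V_DS = 4.96 V ≥ V_ov = 1.38 V, the device is in saturation.
I_D = ½ k_n V_ov² = 0.5 × 4.1 × 1.38² = 3.88 mA.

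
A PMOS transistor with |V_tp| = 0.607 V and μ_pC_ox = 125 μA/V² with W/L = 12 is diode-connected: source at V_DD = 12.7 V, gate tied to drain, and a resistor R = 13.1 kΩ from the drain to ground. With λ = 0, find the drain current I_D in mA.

With gate tied to drain, V_SG = V_SD ≥ V_SG − |V_tp|, so the device is in saturation.
k_p = μ_pC_ox · (W/L) = 1.5 mA/V².
KCL at the drain: ½ k_p (V_SG − |V_tp|)² = (V_DD − V_SG)/R.
Let x = V_SG − 0.607. Then 9.82 x² + x − 12.09 = 0, giving x = 1.06 V (positive root), so V_SG = 1.67 V.
I_D = (V_DD − V_SG)/R = (12.7 − 1.67) / 13.1 = 0.842 mA.

I_D = 0.842 mA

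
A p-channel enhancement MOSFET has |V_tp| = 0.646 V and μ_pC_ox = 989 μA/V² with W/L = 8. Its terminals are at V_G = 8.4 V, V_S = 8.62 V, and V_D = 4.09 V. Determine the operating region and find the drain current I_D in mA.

V_SG = V_S − V_G = 8.62 − 8.4 = 0.22 V; V_SD = V_S − V_D = 8.62 − 4.09 = 4.53 V.
V_SG = 0.22 V < |V_tp| = 0.646 V, so the transistor is in cutoff.

Cutoff; I_D = 0 mA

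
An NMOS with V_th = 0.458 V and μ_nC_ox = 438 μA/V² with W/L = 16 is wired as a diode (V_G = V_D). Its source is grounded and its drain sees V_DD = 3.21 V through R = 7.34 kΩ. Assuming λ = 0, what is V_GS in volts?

With gate tied to drain, V_GS = V_DS ≥ V_GS − V_th, so the device is in saturation.
k_n = μ_nC_ox · (W/L) = 7.008 mA/V².
KCL at the drain: ½ k_n (V_GS − V_th)² = (V_DD − V_GS)/R.
Let x = V_GS − 0.458. Then 25.7 x² + x − 2.752 = 0, giving x = 0.308 V (positive root), so V_GS = 0.766 V.
I_D = (V_DD − V_GS)/R = (3.21 − 0.766) / 7.34 = 0.333 mA.

V_GS = 0.766 V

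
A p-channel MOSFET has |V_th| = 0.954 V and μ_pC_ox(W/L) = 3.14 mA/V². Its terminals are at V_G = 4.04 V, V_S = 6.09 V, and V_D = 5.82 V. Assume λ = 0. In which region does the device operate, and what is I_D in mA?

V_SG = V_S − V_G = 6.09 − 4.04 = 2.05 V; V_SD = V_S − V_D = 6.09 − 5.82 = 0.27 V.
V_ov = V_SG − |V_th| = 2.05 − 0.954 = 1.1 V.
Since V_SD = 0.27 V < V_ov = 1.1 V, the device is in the triode region.
I_D = k_p [V_ov · V_SD − ½ V_SD²] = 3.14 × [1.1 × 0.27 − 0.5 × 0.27²] = 0.815 mA.

Triode; I_D = 0.815 mA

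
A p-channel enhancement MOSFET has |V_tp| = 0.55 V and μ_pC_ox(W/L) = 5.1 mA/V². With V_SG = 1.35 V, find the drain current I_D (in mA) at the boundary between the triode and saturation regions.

I_D = 1.63 mA

At the boundary V_SD = V_ov = V_SG − |V_tp| = 1.35 − 0.55 = 0.8 V.
I_D = ½ k_p V_ov² = 0.5 × 5.1 × 0.8² = 1.63 mA.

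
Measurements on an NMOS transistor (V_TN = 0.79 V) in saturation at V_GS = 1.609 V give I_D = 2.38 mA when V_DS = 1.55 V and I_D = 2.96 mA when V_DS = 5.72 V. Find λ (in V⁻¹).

With V_GS fixed, I_D ∝ (1 + λ V_DS) in saturation, so I_D2/I_D1 = (1 + λ V_DS2)/(1 + λ V_DS1).
2.96/2.38 = 1.244 = (1 + 5.72 λ)/(1 + 1.55 λ).
Solving: λ (I_D1 V_DS2 − I_D2 V_DS1) = I_D2 − I_D1, so λ = (2.96 − 2.38) / (2.38 × 5.72 − 2.96 × 1.55) = 0.58 / 9.03 = 0.0643 V⁻¹.

λ = 0.0643 V⁻¹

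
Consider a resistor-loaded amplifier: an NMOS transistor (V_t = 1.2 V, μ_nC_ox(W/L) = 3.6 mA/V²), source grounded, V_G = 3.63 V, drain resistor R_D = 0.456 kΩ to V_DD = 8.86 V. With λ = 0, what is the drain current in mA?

V_GS = V_G = 3.63 V, so V_ov = 3.63 − 1.2 = 2.43 V.
Assume saturation: I_D = ½ k_n V_ov² = 0.5 × 3.6 × 2.43² = 10.6 mA, giving V_DS = V_DD − I_D R_D = 8.86 − 10.6 × 0.456 = 4.01 V.
V_DS = 4.01 V ≥ V_ov = 2.43 V, confirming saturation.

I_D = 10.6 mA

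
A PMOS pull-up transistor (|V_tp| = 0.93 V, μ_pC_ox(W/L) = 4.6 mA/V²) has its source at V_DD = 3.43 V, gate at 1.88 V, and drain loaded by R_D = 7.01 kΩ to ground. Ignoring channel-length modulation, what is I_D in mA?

I_D = 0.462 mA

V_SG = V_DD − V_G = 3.43 − 1.88 = 1.55 V, so V_ov = 1.55 − 0.93 = 0.62 V.
Assume saturation: I_D = ½ k_p V_ov² = 0.5 × 4.6 × 0.62² = 0.884 mA, giving V_SD = V_DD − I_D R_D = 3.43 − 0.884 × 7.01 = -2.77 V.
But -2.77 V < V_ov = 0.62 V, so the device is actually in triode.
In triode I_D = k_p[V_ov V_SD − ½ V_SD²] and I_D = (V_DD − V_SD)/R_D. Equating: 16.1 V_SD² − 20.99 V_SD + 3.43 = 0, giving V_SD = 0.192 V (the root below V_ov).
I_D = (3.43 − 0.192) / 7.01 = 0.462 mA.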